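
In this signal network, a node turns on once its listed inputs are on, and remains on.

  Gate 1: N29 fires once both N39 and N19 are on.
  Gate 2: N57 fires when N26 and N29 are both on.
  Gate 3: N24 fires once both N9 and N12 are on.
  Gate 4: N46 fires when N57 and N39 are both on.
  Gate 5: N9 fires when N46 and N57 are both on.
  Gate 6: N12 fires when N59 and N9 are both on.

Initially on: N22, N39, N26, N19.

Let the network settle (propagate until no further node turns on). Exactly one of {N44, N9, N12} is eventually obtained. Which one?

Gate 1: N39 and N19 on → N29 on.
N26 and N29 are on, so N57 fires (Gate 2).
Gate 4: N57 and N39 on → N46 on.
N46 and N57 are on, so N9 fires (Gate 5).
N12 would need N59 and N9 (Gate 6), but N59 never turns on. No rule produces N44, and it is not given.

N9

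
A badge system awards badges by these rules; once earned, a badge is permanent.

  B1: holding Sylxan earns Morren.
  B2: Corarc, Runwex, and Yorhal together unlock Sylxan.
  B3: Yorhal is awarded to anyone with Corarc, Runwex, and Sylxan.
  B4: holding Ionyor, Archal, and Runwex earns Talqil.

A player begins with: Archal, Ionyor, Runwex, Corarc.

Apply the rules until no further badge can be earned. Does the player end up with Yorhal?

No

Yorhal would need Corarc, Runwex, and Sylxan (B3), but Sylxan is never earned.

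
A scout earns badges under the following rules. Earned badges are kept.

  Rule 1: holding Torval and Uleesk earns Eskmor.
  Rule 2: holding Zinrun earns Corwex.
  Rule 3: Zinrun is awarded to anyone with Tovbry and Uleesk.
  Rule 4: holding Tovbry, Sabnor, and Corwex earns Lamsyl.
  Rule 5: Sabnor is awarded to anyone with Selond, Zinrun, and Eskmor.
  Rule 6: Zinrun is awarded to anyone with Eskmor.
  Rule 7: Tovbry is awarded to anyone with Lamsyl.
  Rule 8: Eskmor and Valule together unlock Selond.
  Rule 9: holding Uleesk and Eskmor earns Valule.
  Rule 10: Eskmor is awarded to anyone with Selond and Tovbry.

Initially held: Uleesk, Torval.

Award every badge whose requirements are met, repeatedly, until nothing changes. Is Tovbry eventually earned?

No

Tovbry would need Lamsyl (Rule 7), but Lamsyl is never earned.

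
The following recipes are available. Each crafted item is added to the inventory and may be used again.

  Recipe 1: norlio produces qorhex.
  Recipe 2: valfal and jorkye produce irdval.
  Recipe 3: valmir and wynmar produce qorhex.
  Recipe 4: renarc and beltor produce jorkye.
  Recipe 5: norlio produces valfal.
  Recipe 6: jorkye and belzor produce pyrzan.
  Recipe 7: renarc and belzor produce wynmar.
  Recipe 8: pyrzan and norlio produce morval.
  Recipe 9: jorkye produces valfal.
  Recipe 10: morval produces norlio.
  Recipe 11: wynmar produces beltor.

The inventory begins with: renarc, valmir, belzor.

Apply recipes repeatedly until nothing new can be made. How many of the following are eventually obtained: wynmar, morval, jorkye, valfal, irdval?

renarc and belzor → wynmar (Recipe 7).
Using Recipe 11, wynmar makes beltor.
Using Recipe 4, renarc and beltor make jorkye.
jorkye → valfal (Recipe 9).
Using Recipe 2, valfal and jorkye make irdval.
wynmar: reached.
morval would need pyrzan and norlio (Recipe 8), but norlio is never obtained.
jorkye: reached.
valfal: reached.
irdval: reached.
Reached: wynmar, jorkye, valfal, and irdval — 4 of the 5.

4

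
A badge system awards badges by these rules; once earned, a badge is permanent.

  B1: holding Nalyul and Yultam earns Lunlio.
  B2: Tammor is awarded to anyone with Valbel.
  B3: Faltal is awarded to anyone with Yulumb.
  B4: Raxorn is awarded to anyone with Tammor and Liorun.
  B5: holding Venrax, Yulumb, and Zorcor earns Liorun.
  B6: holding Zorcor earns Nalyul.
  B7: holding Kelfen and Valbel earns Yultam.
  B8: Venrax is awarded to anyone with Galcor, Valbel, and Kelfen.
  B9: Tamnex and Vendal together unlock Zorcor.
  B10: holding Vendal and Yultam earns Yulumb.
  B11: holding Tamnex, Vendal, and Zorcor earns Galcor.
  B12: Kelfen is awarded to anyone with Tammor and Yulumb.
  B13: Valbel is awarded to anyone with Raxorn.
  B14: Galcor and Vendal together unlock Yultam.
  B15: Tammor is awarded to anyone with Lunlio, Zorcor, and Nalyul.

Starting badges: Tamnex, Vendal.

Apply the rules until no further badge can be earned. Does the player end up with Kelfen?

With Tamnex and Vendal, Zorcor is earned (B9).
With Tamnex, Vendal, and Zorcor, Galcor is earned (B11).
With Zorcor, Nalyul is earned (B6).
With Galcor and Vendal, Yultam is earned (B14).
With Vendal and Yultam, Yulumb is earned (B10).
With Nalyul and Yultam, Lunlio is earned (B1).
With Lunlio, Zorcor, and Nalyul, Tammor is earned (B15).
With Tammor and Yulumb, Kelfen is earned (B12).

Yes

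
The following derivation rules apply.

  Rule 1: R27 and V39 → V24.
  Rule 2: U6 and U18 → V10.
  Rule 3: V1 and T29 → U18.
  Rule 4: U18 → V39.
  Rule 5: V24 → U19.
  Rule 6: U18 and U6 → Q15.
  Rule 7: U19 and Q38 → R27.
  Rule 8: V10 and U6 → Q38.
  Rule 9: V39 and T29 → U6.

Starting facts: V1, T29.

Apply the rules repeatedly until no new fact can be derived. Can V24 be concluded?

No

V24 would need R27 and V39 (Rule 1), but R27 is never established.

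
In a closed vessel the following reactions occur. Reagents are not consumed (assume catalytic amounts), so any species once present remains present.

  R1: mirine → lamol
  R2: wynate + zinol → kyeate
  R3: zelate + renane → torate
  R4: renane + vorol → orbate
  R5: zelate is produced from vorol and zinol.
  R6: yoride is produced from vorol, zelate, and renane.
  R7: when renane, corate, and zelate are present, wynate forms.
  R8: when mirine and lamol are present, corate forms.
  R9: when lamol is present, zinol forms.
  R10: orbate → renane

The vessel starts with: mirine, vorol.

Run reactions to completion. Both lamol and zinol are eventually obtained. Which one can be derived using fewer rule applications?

lamol: mirine present → lamol forms (R1). [1 rule application]
zinol: mirine present → lamol forms (R1). lamol present → zinol forms (R9). [2 rule applications]
lamol needs fewer.

lamol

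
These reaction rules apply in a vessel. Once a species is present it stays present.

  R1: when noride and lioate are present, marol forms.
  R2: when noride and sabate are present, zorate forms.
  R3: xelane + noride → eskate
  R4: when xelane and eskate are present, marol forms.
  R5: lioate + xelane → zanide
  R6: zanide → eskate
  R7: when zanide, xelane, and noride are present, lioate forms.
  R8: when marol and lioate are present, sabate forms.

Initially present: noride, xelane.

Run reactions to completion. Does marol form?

xelane and noride present → eskate forms (R3).
xelane and eskate present → marol forms (R4).

Yes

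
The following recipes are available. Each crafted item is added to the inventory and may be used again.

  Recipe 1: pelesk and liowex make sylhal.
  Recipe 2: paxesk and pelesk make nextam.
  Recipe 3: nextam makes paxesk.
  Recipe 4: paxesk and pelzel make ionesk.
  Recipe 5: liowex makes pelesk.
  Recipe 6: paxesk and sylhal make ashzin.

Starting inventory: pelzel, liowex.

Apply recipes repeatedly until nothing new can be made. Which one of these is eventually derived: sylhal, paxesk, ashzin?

liowex → pelesk (Recipe 5).
Using Recipe 1, pelesk and liowex make sylhal.
ashzin would need paxesk and sylhal (Recipe 6), but paxesk is never obtained. paxesk would need nextam (Recipe 3), but nextam is never obtained.

sylhal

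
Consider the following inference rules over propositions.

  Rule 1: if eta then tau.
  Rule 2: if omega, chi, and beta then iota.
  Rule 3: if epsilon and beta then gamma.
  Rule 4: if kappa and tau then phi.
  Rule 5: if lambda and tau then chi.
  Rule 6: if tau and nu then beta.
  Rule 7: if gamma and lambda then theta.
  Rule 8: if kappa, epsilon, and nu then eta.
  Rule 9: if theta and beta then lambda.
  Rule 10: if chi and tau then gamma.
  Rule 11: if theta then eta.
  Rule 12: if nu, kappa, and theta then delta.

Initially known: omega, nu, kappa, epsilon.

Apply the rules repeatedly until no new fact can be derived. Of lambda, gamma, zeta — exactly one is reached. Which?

gamma

kappa, epsilon, and nu hold, so eta follows (Rule 8).
From eta, Rule 1 gives tau.
From tau and nu, Rule 6 gives beta.
From epsilon and beta, Rule 3 gives gamma.
No rule produces zeta, and it is not given. lambda would need theta and beta (Rule 9), but theta is never established.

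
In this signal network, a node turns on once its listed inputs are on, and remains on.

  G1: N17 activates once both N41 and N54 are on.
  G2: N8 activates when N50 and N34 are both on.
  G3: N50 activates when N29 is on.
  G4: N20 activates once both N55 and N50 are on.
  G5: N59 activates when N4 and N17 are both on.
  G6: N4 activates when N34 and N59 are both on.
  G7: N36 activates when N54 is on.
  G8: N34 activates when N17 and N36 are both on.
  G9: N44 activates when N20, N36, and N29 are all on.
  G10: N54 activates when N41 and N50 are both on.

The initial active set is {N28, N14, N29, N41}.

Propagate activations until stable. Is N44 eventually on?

No

N44 would need N20, N36, and N29 (G9), but N20 never turns on.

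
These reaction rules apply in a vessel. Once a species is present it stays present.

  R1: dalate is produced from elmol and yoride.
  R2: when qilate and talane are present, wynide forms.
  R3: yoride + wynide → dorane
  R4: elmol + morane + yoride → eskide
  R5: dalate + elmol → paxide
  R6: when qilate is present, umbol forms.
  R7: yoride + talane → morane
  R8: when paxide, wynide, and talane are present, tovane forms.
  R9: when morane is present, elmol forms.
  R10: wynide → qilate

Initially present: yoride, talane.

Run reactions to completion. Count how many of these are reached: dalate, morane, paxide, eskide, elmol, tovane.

5

yoride and talane present → morane forms (R7).
morane present → elmol forms (R9).
elmol, morane, and yoride present → eskide forms (R4).
elmol and yoride present → dalate forms (R1).
dalate and elmol present → paxide forms (R5).
dalate: reached.
morane: reached.
paxide: reached.
eskide: reached.
elmol: reached.
tovane would need paxide, wynide, and talane (R8), but wynide never forms.
Reached: dalate, morane, paxide, eskide, and elmol — 5 of the 6.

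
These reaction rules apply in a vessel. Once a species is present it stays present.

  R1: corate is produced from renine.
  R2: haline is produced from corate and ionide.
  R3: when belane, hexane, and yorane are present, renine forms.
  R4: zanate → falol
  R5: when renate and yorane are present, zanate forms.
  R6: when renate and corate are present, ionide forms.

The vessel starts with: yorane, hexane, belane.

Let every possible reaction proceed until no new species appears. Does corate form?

Yes

belane, hexane, and yorane present → renine forms (R3).
renine present → corate forms (R1).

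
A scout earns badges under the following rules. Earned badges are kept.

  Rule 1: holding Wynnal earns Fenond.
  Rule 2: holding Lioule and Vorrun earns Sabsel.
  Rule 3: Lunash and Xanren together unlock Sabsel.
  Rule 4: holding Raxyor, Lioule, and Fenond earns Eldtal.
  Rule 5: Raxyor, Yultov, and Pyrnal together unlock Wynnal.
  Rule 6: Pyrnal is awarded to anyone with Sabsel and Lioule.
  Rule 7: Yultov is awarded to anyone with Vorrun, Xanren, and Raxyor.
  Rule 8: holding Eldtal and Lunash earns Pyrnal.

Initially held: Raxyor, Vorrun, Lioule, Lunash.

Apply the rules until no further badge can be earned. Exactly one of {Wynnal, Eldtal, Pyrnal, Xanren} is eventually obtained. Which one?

Pyrnal

With Lioule and Vorrun, Sabsel is earned (Rule 2).
With Sabsel and Lioule, Pyrnal is earned (Rule 6).
Wynnal would need Raxyor, Yultov, and Pyrnal (Rule 5), but Yultov is never earned. Eldtal would need Raxyor, Lioule, and Fenond (Rule 4), but Fenond is never earned. No rule produces Xanren, and it is not given.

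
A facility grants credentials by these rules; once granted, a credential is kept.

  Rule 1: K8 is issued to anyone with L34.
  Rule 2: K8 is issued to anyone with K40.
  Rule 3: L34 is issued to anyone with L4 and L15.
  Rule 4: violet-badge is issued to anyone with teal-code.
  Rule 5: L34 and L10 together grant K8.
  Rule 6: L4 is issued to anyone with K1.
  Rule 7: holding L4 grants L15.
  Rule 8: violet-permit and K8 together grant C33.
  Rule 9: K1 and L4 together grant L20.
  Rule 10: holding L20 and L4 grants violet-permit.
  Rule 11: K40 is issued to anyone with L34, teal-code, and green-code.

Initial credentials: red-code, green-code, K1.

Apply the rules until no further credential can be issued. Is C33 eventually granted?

Holding K1 grants L4 (Rule 6).
Holding L4 grants L15 (Rule 7).
Holding K1 and L4 grants L20 (Rule 9).
Holding L20 and L4 grants violet-permit (Rule 10).
Holding L4 and L15 grants L34 (Rule 3).
Holding L34 grants K8 (Rule 1).
Holding violet-permit and K8 grants C33 (Rule 8).

Yes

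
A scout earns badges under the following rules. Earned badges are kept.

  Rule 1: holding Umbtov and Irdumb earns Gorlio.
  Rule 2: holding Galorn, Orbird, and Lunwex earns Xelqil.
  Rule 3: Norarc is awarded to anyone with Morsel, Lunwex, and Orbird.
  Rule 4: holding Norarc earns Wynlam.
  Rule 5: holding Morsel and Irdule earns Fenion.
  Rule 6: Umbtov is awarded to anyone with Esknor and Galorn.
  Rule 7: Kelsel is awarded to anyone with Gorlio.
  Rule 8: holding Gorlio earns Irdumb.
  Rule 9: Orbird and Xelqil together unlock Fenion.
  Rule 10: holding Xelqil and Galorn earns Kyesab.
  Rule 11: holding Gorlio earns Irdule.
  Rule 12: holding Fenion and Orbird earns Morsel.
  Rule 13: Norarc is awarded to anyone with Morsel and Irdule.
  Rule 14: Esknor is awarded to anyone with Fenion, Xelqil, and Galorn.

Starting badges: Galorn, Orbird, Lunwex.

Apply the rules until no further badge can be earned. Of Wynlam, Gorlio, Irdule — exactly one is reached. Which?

With Galorn, Orbird, and Lunwex, Xelqil is earned (Rule 2).
With Orbird and Xelqil, Fenion is earned (Rule 9).
With Fenion and Orbird, Morsel is earned (Rule 12).
With Morsel, Lunwex, and Orbird, Norarc is earned (Rule 3).
With Norarc, Wynlam is earned (Rule 4).
Gorlio would need Umbtov and Irdumb (Rule 1), but Irdumb is never earned. Irdule would need Gorlio (Rule 11), but Gorlio is never earned.

Wynlam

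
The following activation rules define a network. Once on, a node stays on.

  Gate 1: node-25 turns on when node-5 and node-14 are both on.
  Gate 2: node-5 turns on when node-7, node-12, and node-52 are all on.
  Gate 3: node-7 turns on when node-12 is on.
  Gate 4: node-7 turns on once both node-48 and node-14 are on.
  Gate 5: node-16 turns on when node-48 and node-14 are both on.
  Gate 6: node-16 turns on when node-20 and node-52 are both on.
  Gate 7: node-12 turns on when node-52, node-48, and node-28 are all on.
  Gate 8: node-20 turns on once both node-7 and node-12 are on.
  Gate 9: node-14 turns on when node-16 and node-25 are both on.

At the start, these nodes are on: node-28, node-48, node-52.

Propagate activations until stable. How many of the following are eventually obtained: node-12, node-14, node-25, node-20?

2

node-52, node-48, and node-28 are on, so node-12 turns on (Gate 7).
Gate 3: node-12 on → node-7 on.
Gate 8: node-7 and node-12 on → node-20 on.
node-12: reached.
node-14 would need node-16 and node-25 (Gate 9), but node-25 never turns on.
node-25 would need node-5 and node-14 (Gate 1), but node-14 never turns on.
node-20: reached.
Reached: node-12 and node-20 — 2 of the 4.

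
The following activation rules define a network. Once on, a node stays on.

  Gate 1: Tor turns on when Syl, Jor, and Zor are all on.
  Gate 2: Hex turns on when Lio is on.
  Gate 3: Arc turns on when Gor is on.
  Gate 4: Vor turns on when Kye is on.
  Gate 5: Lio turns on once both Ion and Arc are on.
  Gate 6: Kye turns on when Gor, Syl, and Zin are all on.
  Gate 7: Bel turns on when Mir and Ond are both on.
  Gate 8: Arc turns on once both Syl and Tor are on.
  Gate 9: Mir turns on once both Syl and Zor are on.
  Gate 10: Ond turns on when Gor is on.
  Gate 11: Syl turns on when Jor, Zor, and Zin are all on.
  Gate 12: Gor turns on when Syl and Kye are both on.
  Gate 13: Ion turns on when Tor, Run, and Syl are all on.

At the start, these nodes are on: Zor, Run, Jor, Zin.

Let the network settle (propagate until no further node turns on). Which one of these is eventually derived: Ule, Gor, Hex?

Hex

Jor, Zor, and Zin are on, so Syl turns on (Gate 11).
Gate 1: Syl, Jor, and Zor on → Tor on.
Gate 8: Syl and Tor on → Arc on.
Gate 13: Tor, Run, and Syl on → Ion on.
Gate 5: Ion and Arc on → Lio on.
Lio is on, so Hex turns on (Gate 2).
Gor would need Syl and Kye (Gate 12), but Kye never turns on. No rule produces Ule, and it is not given.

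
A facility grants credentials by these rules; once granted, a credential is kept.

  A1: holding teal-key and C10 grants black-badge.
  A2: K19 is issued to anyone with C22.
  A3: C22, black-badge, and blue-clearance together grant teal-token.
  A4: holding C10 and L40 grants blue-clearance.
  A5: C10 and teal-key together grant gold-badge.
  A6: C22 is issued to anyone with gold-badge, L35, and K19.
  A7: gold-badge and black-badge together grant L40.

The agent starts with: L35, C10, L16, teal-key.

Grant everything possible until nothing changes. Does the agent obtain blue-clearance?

Holding C10 and teal-key grants gold-badge (A5).
Holding teal-key and C10 grants black-badge (A1).
Holding gold-badge and black-badge grants L40 (A7).
Holding C10 and L40 grants blue-clearance (A4).

Yes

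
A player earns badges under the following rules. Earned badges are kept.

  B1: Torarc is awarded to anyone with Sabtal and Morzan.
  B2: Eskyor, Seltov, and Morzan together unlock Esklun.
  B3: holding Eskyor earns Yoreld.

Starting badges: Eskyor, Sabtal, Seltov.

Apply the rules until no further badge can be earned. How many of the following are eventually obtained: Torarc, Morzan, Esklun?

Torarc would need Sabtal and Morzan (B1), but Morzan is never earned.
No rule produces Morzan, and it is not given.
Esklun would need Eskyor, Seltov, and Morzan (B2), but Morzan is never earned.
None of the 3 are reached.

0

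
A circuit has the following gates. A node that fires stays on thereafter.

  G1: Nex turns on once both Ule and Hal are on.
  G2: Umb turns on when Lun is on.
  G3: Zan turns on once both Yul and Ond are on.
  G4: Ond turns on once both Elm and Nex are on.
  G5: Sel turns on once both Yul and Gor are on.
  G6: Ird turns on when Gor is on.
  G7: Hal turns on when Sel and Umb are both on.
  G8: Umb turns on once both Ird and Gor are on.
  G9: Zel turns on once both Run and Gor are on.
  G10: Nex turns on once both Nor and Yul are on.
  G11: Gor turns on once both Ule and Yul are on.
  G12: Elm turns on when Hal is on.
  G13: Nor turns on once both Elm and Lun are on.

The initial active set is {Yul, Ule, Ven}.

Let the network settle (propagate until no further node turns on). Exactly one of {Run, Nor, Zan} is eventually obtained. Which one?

Zan

Ule and Yul are on, so Gor turns on (G11).
Yul and Gor are on, so Sel turns on (G5).
G6: Gor on → Ird on.
Ird and Gor are on, so Umb turns on (G8).
Sel and Umb are on, so Hal turns on (G7).
Ule and Hal are on, so Nex turns on (G1).
Hal is on, so Elm turns on (G12).
Elm and Nex are on, so Ond turns on (G4).
Yul and Ond are on, so Zan turns on (G3).
No rule produces Run, and it is not given. Nor would need Elm and Lun (G13), but Lun never turns on.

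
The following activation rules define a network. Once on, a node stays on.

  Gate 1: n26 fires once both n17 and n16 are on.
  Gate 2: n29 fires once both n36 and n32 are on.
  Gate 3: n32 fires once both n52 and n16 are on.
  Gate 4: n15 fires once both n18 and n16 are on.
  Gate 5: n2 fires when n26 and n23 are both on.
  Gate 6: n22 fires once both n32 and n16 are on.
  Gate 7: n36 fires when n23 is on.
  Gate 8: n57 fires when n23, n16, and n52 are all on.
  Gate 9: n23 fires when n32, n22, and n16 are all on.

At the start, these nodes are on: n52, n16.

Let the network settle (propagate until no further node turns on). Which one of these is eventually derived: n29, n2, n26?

Gate 3: n52 and n16 on → n32 on.
Gate 6: n32 and n16 on → n22 on.
n32, n22, and n16 are on, so n23 fires (Gate 9).
n23 is on, so n36 fires (Gate 7).
n36 and n32 are on, so n29 fires (Gate 2).
n2 would need n26 and n23 (Gate 5), but n26 never turns on. n26 would need n17 and n16 (Gate 1), but n17 never turns on.

n29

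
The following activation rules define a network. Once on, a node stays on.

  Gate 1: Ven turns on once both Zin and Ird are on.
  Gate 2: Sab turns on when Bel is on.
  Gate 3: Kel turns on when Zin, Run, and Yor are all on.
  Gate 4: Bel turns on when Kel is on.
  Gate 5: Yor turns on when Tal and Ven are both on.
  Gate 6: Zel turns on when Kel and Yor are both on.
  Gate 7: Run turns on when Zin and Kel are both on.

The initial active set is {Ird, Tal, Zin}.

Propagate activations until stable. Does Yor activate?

Zin and Ird are on, so Ven turns on (Gate 1).
Tal and Ven are on, so Yor turns on (Gate 5).

Yes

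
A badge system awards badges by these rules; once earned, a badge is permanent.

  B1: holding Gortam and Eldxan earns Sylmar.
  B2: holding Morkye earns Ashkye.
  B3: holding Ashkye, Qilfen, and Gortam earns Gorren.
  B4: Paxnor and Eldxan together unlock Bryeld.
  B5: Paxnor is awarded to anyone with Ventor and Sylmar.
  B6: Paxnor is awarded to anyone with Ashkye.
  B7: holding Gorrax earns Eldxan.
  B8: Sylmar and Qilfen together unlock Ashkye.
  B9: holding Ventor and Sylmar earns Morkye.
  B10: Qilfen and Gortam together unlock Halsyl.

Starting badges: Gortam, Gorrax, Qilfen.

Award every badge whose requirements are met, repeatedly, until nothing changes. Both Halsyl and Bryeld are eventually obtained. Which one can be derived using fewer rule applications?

Halsyl

Halsyl: With Qilfen and Gortam, Halsyl is earned (B10). [1 rule application]
Bryeld: With Gorrax, Eldxan is earned (B7). With Gortam and Eldxan, Sylmar is earned (B1). With Sylmar and Qilfen, Ashkye is earned (B8). With Ashkye, Paxnor is earned (B6). With Paxnor and Eldxan, Bryeld is earned (B4). [5 rule applications]
Halsyl needs fewer.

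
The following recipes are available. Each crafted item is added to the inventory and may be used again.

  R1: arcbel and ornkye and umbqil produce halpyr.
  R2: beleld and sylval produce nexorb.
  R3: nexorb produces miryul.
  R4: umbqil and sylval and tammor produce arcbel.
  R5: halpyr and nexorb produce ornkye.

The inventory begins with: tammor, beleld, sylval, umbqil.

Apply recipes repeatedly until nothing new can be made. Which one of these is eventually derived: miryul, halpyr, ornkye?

beleld and sylval → nexorb (R2).
Using R3, nexorb makes miryul.
halpyr would need arcbel, ornkye, and umbqil (R1), but ornkye is never obtained. ornkye would need halpyr and nexorb (R5), but halpyr is never obtained.

miryul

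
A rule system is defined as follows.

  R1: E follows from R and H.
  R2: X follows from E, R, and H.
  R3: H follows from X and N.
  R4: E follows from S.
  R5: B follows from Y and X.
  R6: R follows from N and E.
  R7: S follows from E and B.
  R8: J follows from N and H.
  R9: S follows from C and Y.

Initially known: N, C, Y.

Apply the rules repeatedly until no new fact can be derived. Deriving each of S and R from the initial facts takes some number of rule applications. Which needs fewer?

S: C and Y hold, so S follows (R9). [1 rule application]
R: From C and Y, R9 gives S. S holds, so E follows (R4). From N and E, R6 gives R. [3 rule applications]
S needs fewer.

S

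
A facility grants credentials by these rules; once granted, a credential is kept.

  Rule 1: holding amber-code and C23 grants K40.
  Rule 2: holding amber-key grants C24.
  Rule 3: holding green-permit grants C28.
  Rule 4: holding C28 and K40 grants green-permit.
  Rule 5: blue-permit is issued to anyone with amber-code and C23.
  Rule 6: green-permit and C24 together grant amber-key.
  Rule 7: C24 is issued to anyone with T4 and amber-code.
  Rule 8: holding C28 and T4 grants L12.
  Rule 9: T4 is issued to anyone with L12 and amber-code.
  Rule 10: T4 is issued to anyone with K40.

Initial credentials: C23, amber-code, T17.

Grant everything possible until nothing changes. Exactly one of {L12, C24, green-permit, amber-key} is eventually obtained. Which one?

Holding amber-code and C23 grants K40 (Rule 1).
Holding K40 grants T4 (Rule 10).
Holding T4 and amber-code grants C24 (Rule 7).
amber-key would need green-permit and C24 (Rule 6), but green-permit is never granted. L12 would need C28 and T4 (Rule 8), but C28 is never granted. green-permit would need C28 and K40 (Rule 4), but C28 is never granted.

C24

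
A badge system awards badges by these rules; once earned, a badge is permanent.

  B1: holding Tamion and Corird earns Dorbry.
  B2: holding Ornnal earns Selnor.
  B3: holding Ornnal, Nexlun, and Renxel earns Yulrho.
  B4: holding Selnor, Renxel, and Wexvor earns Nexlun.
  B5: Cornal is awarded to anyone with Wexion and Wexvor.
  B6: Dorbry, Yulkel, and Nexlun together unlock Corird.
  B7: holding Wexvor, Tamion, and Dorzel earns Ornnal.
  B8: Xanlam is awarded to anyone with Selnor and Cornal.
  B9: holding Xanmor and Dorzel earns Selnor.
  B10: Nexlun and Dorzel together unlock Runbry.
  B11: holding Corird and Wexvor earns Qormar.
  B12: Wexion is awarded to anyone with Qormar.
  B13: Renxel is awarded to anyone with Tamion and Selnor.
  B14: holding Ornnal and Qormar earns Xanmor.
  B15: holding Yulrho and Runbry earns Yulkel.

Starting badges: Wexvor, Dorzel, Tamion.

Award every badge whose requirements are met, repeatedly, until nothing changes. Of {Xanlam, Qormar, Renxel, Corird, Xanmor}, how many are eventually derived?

With Wexvor, Tamion, and Dorzel, Ornnal is earned (B7).
With Ornnal, Selnor is earned (B2).
With Tamion and Selnor, Renxel is earned (B13).
Xanlam would need Selnor and Cornal (B8), but Cornal is never earned.
Qormar would need Corird and Wexvor (B11), but Corird is never earned.
Renxel: reached.
Corird would need Dorbry, Yulkel, and Nexlun (B6), but Dorbry is never earned.
Xanmor would need Ornnal and Qormar (B14), but Qormar is never earned.
Reached: Renxel — 1 of the 5.

1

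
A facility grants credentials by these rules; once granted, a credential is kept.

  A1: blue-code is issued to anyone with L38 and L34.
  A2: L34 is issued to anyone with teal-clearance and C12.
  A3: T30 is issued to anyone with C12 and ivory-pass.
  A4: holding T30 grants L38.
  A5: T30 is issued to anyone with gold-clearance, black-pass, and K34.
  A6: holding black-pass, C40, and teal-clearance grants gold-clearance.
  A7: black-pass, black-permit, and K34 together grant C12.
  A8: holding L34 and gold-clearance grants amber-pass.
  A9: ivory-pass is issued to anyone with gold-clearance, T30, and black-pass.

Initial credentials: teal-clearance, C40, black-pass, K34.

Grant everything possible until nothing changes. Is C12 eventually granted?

C12 would need black-pass, black-permit, and K34 (A7), but black-permit is never granted.

No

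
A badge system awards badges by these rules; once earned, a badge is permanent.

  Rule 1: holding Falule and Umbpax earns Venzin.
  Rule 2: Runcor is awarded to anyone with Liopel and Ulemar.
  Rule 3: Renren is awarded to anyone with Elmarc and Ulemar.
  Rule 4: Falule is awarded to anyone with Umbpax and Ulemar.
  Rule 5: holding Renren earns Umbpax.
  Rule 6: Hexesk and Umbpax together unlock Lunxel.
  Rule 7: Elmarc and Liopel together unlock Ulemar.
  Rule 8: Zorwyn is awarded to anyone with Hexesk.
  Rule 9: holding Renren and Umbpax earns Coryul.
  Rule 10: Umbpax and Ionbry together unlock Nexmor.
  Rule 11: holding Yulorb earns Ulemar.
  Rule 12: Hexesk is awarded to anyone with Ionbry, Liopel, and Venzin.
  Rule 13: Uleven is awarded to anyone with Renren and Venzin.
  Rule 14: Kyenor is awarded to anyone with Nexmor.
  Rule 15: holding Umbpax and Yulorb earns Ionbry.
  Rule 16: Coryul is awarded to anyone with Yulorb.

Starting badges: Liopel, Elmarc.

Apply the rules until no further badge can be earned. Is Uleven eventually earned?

With Elmarc and Liopel, Ulemar is earned (Rule 7).
With Elmarc and Ulemar, Renren is earned (Rule 3).
With Renren, Umbpax is earned (Rule 5).
With Umbpax and Ulemar, Falule is earned (Rule 4).
With Falule and Umbpax, Venzin is earned (Rule 1).
With Renren and Venzin, Uleven is earned (Rule 13).

Yes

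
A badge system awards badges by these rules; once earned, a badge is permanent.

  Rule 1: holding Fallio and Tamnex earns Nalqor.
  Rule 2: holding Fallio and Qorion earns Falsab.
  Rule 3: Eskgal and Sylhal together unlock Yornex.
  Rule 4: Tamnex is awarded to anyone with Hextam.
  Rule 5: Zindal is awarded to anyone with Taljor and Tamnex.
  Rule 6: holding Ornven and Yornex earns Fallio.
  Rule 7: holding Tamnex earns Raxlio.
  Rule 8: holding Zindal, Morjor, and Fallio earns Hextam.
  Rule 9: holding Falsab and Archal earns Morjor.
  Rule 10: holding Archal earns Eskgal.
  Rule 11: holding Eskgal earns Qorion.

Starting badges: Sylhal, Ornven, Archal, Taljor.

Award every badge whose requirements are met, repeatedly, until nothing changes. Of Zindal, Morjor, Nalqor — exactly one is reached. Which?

With Archal, Eskgal is earned (Rule 10).
With Eskgal, Qorion is earned (Rule 11).
With Eskgal and Sylhal, Yornex is earned (Rule 3).
With Ornven and Yornex, Fallio is earned (Rule 6).
With Fallio and Qorion, Falsab is earned (Rule 2).
With Falsab and Archal, Morjor is earned (Rule 9).
Nalqor would need Fallio and Tamnex (Rule 1), but Tamnex is never earned. Zindal would need Taljor and Tamnex (Rule 5), but Tamnex is never earned.

Morjor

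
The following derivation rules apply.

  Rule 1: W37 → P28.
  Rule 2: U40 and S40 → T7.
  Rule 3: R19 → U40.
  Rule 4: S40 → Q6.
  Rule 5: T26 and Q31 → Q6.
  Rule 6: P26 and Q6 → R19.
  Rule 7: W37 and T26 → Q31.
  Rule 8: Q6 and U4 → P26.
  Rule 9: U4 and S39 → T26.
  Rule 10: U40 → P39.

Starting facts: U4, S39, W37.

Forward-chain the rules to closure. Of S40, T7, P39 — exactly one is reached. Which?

P39

U4 and S39 hold, so T26 follows (Rule 9).
W37 and T26 hold, so Q31 follows (Rule 7).
T26 and Q31 hold, so Q6 follows (Rule 5).
From Q6 and U4, Rule 8 gives P26.
From P26 and Q6, Rule 6 gives R19.
From R19, Rule 3 gives U40.
From U40, Rule 10 gives P39.
No rule produces S40, and it is not given. T7 would need U40 and S40 (Rule 2), but S40 is never established.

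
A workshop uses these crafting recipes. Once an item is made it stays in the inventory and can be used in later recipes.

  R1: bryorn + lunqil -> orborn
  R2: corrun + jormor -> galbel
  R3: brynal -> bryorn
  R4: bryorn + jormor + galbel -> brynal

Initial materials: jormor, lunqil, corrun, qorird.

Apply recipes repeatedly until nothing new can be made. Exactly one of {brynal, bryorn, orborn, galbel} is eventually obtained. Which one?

galbel

Using R2, corrun and jormor make galbel.
orborn would need bryorn and lunqil (R1), but bryorn is never obtained. bryorn would need brynal (R3), but brynal is never obtained. brynal would need bryorn, jormor, and galbel (R4), but bryorn is never obtained.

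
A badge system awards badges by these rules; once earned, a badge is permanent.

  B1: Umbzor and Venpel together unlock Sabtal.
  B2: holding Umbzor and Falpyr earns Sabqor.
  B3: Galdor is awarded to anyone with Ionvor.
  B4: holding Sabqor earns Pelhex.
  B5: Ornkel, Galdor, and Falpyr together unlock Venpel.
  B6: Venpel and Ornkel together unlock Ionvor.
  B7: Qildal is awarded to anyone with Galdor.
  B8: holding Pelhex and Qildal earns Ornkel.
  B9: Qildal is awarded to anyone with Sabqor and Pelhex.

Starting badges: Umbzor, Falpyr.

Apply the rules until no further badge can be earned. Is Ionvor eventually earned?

No

Ionvor would need Venpel and Ornkel (B6), but Venpel is never earned.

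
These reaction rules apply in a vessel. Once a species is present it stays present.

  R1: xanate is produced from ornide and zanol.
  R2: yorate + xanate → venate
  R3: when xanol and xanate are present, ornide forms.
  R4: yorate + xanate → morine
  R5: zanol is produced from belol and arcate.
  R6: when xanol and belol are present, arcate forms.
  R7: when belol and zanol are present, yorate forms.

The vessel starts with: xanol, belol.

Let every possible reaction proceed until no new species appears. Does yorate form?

xanol and belol present → arcate forms (R6).
belol and arcate present → zanol forms (R5).
belol and zanol present → yorate forms (R7).

Yes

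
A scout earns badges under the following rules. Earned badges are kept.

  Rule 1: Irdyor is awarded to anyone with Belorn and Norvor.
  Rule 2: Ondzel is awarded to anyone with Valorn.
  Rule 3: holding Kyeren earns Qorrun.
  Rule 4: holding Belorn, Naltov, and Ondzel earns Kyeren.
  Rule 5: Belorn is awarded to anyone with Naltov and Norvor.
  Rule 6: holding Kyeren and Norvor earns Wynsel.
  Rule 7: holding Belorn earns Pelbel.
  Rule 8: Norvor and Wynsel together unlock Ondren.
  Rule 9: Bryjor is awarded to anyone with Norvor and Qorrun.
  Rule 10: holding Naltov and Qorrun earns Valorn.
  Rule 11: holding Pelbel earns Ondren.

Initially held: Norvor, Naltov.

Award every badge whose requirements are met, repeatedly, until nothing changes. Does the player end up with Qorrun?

Qorrun would need Kyeren (Rule 3), but Kyeren is never earned.

No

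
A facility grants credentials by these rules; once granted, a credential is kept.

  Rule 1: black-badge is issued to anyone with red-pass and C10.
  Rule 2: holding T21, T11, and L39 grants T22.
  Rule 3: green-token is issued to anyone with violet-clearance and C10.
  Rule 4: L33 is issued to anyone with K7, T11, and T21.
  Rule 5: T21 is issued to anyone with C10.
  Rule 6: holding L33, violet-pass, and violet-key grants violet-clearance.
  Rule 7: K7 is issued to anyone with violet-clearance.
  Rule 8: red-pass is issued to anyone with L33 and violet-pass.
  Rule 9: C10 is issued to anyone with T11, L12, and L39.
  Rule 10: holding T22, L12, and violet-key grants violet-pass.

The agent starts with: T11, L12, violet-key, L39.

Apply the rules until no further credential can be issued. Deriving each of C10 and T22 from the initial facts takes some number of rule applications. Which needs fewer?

C10

C10: Holding T11, L12, and L39 grants C10 (Rule 9). [1 rule application]
T22: Holding T11, L12, and L39 grants C10 (Rule 9). Holding C10 grants T21 (Rule 5). Holding T21, T11, and L39 grants T22 (Rule 2). [3 rule applications]
C10 needs fewer.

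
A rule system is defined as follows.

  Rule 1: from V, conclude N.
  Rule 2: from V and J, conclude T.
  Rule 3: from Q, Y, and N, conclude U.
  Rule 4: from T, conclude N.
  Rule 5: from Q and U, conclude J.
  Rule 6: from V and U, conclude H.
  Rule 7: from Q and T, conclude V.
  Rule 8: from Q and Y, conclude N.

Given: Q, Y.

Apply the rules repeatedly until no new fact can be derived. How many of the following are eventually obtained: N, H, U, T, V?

2

From Q and Y, Rule 8 gives N.
Q, Y, and N hold, so U follows (Rule 3).
N: reached.
H would need V and U (Rule 6), but V is never established.
U: reached.
T would need V and J (Rule 2), but V is never established.
V would need Q and T (Rule 7), but T is never established.
Reached: N and U — 2 of the 5.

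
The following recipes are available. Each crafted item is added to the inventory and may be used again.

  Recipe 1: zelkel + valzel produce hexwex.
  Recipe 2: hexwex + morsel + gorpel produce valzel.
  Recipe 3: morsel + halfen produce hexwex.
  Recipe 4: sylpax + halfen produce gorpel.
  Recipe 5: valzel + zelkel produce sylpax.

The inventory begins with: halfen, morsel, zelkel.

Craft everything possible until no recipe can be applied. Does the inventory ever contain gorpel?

No

gorpel would need sylpax and halfen (Recipe 4), but sylpax is never obtained.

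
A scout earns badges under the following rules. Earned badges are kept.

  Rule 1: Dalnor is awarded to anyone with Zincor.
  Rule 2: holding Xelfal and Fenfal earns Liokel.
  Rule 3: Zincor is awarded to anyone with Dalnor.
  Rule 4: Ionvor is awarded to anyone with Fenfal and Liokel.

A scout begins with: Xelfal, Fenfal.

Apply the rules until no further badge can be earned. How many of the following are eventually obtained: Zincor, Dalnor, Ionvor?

1

With Xelfal and Fenfal, Liokel is earned (Rule 2).
With Fenfal and Liokel, Ionvor is earned (Rule 4).
Zincor would need Dalnor (Rule 3), but Dalnor is never earned.
Dalnor would need Zincor (Rule 1), but Zincor is never earned.
Ionvor: reached.
Reached: Ionvor — 1 of the 3.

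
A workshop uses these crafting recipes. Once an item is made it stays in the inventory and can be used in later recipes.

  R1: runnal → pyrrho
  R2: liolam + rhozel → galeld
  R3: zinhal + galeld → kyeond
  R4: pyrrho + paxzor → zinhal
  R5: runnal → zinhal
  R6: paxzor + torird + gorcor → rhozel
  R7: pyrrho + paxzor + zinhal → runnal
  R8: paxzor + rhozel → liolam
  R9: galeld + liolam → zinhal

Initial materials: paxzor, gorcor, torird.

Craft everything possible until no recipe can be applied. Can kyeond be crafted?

Yes

paxzor + torird + gorcor → rhozel (R6).
paxzor + rhozel → liolam (R8).
Using R2, liolam and rhozel make galeld.
Using R9, galeld and liolam make zinhal.
Using R3, zinhal and galeld make kyeond.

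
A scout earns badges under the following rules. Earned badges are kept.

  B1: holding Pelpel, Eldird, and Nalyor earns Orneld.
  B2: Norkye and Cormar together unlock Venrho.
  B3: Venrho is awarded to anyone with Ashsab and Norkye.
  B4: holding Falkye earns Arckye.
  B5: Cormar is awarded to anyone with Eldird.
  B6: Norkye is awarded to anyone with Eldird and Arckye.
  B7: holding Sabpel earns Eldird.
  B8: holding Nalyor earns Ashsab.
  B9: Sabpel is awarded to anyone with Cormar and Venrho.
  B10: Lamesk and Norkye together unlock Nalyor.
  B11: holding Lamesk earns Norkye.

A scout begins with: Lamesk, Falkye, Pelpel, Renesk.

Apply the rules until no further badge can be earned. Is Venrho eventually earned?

Yes

With Lamesk, Norkye is earned (B11).
With Lamesk and Norkye, Nalyor is earned (B10).
With Nalyor, Ashsab is earned (B8).
With Ashsab and Norkye, Venrho is earned (B3).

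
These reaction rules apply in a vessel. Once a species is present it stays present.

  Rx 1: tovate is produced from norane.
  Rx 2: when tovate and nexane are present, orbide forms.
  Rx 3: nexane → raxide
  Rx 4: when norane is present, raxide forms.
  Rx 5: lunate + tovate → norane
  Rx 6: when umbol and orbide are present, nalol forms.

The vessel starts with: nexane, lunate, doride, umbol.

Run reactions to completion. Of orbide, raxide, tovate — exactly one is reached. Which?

nexane present → raxide forms (Rx 3).
orbide would need tovate and nexane (Rx 2), but tovate never forms. tovate would need norane (Rx 1), but norane never forms.

raxide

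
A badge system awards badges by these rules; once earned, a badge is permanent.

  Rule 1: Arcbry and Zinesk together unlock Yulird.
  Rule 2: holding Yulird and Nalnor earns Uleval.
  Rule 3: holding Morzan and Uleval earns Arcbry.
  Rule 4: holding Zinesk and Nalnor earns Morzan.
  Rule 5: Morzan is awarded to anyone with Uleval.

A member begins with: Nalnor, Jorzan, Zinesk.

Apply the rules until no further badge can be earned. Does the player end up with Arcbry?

No

Arcbry would need Morzan and Uleval (Rule 3), but Uleval is never earned.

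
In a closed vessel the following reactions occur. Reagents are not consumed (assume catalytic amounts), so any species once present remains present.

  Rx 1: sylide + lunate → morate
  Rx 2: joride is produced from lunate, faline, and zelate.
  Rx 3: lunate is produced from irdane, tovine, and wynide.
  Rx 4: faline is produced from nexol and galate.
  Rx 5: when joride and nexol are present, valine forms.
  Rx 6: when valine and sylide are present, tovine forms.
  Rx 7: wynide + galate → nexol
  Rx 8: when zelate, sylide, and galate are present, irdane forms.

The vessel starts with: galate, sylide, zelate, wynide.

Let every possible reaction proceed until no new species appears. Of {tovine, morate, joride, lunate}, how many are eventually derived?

tovine would need valine and sylide (Rx 6), but valine never forms.
morate would need sylide and lunate (Rx 1), but lunate never forms.
joride would need lunate, faline, and zelate (Rx 2), but lunate never forms.
lunate would need irdane, tovine, and wynide (Rx 3), but tovine never forms.
None of the 4 are reached.

0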